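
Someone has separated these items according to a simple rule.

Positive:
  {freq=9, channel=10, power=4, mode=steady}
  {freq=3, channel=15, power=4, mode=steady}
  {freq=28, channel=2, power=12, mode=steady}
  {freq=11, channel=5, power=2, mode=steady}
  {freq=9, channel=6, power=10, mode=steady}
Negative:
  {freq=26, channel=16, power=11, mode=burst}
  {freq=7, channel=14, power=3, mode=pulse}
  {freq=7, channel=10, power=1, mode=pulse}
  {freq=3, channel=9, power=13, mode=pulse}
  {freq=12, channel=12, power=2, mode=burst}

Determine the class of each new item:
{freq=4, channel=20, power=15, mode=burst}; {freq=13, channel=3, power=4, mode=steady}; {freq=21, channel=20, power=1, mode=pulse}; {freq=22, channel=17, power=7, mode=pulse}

'Positive' ⟺ mode is steady.
Negative: {freq=4, channel=20, power=15, mode=burst}, since mode is burst.
Positive: {freq=13, channel=3, power=4, mode=steady}, since mode is steady.
Negative: {freq=21, channel=20, power=1, mode=pulse}, since mode is pulse.
Negative: {freq=22, channel=17, power=7, mode=pulse}, since mode is pulse.

Negative, Positive, Negative, Negative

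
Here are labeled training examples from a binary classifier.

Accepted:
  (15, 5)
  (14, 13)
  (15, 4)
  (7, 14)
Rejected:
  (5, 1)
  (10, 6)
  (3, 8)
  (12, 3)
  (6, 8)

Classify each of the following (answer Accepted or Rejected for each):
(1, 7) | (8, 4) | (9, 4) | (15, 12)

Rule: sum ≥ 19. This holds for each 'Accepted' example and fails for each 'Rejected' one.

Rejected, Rejected, Rejected, Accepted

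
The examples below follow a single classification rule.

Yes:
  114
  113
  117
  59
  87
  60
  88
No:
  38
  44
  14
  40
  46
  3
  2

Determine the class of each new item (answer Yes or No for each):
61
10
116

Yes, No, Yes

A rule that fits every label: at least 59 — true of each 'Yes' example, false of each 'No' one.
61: Yes (61 ≥ 59). 10: No (10 < 59). 116: Yes (116 ≥ 59).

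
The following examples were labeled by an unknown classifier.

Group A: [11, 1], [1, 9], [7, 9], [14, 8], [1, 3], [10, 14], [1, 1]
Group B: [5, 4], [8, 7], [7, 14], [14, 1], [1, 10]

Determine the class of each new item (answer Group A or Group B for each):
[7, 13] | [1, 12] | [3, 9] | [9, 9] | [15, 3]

Group A, Group B, Group A, Group A, Group A

The common property of the 'Group A' items is: sum is even. No 'Group B' item has it.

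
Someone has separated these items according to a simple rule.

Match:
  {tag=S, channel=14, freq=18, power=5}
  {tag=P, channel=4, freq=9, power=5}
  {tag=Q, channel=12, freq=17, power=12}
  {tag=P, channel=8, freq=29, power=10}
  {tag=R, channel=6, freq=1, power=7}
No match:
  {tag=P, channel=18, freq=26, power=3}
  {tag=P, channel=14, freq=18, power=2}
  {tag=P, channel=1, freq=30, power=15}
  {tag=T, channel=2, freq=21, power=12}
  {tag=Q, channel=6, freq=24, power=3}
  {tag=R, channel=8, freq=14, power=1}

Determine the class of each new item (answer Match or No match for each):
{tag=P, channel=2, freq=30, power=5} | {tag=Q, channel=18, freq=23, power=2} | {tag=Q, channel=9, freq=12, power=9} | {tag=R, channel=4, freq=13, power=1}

Rule: power ≥ 5 AND channel ≥ 4. This holds for each 'Match' example and fails for each 'No match' one.
{tag=P, channel=2, freq=30, power=5} — power = 5, channel = 2, hence No match.
{tag=Q, channel=18, freq=23, power=2} — power = 2, channel = 18, hence No match.
{tag=Q, channel=9, freq=12, power=9} — power = 9, channel = 9, hence Match.
{tag=R, channel=4, freq=13, power=1} — power = 1, channel = 4, hence No match.

No match, No match, Match, No match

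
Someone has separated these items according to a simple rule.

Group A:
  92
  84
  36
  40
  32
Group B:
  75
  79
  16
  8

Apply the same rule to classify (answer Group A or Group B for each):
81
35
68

The common property of the 'Group A' items is: even AND at least 32. No 'Group B' item has it.
81: 81 is odd, 81 ≥ 32 — does not fit, so Group B. 35: 35 is odd, 35 ≥ 32 — does not fit, so Group B. 68: 68 is even, 68 ≥ 32 — qualifies, so Group A.

Group B, Group B, Group A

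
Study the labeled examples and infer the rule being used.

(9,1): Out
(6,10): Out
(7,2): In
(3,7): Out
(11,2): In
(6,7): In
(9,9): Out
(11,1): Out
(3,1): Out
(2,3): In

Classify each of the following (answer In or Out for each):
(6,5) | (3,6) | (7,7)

In, In, Out

Checking candidate rules against both groups, what survives is: sum is odd.
(6,5) — 6+5 = 11, hence In.
(3,6) — 3+6 = 9, hence In.
(7,7) — 7+7 = 14, hence Out.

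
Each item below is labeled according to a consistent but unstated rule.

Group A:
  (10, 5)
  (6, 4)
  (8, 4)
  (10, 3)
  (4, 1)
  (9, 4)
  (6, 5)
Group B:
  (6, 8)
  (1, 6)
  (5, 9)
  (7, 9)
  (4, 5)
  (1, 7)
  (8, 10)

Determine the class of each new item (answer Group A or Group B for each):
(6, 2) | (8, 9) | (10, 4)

Group A, Group B, Group A

All 'Group A' examples share one property — first > second — and every 'Group B' example lacks it.
(6, 2) — 6 > 2, hence Group A.
(8, 9) — 8 < 9, hence Group B.
(10, 4) — 10 > 4, hence Group A.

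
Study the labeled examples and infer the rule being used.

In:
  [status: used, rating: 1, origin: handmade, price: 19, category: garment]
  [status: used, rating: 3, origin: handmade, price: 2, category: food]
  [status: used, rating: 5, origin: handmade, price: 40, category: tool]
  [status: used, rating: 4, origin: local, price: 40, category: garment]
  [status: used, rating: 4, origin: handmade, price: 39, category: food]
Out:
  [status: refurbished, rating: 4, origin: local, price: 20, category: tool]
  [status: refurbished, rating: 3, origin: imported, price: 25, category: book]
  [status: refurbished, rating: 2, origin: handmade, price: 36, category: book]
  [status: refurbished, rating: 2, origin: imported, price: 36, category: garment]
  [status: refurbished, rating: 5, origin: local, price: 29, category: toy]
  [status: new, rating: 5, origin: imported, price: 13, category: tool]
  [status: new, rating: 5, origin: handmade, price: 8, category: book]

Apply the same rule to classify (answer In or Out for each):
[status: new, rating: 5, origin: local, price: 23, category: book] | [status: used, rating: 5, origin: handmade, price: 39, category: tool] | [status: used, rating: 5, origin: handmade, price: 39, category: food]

Out, In, In

A rule that fits every label: status is used — true of each 'In' example, false of each 'Out' one.
[status: new, rating: 5, origin: local, price: 23, category: book]: status is new — does not fit, so Out. [status: used, rating: 5, origin: handmade, price: 39, category: tool]: status is used — meets the rule, so In. [status: used, rating: 5, origin: handmade, price: 39, category: food]: status is used — meets the rule, so In.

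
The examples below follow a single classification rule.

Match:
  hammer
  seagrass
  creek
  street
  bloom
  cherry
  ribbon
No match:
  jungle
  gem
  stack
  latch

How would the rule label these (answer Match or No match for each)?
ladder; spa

The distinguishing property — has a double letter — holds for all the 'Match' cases and none of the 'No match' cases.
ladder: 'dd' doubled — has this property, so Match.
spa: no doubled letter — lacks this property, so No match.

Match, No match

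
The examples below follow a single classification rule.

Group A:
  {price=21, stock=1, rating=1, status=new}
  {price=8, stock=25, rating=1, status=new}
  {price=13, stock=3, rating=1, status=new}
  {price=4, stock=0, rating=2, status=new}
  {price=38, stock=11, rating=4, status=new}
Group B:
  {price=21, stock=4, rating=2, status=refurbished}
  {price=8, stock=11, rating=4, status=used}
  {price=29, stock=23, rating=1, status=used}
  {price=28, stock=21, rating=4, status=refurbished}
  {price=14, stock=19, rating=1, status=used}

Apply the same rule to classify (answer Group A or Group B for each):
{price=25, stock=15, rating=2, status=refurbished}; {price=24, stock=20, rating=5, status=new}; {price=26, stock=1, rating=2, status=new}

The pattern is that an item is 'Group A' exactly when: status is new.
Group B: {price=25, stock=15, rating=2, status=refurbished}, since status is refurbished. Group A: {price=24, stock=20, rating=5, status=new}, since status is new. Group A: {price=26, stock=1, rating=2, status=new}, since status is new.

Group B, Group A, Group A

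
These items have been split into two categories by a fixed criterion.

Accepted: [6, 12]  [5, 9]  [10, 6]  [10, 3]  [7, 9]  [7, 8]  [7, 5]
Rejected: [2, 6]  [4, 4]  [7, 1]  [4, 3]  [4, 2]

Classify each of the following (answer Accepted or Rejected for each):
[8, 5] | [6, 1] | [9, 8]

Accepted, Rejected, Accepted

Every 'Accepted' example satisfies: sum ≥ 12. None of the 'Rejected' examples do.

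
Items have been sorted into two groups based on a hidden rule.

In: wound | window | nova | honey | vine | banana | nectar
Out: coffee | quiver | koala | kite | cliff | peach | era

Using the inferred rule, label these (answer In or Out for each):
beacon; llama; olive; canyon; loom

Comparing the two groups points to one rule — contains 'n'.
beacon — has 'n', hence In.
llama — no 'n', hence Out.
olive — no 'n', hence Out.
canyon — has 'n', hence In.
loom — no 'n', hence Out.

In, Out, Out, In, Out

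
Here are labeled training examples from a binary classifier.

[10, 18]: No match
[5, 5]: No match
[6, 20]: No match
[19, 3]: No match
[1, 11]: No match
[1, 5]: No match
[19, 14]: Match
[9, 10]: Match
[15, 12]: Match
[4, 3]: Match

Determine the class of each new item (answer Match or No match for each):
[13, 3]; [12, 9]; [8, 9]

The simplest hypothesis consistent with all the labels is: sum is odd.
[13, 3] — 13+3 = 16, hence No match. [12, 9] — 12+9 = 21, hence Match. [8, 9] — 8+9 = 17, hence Match.

No match, Match, Match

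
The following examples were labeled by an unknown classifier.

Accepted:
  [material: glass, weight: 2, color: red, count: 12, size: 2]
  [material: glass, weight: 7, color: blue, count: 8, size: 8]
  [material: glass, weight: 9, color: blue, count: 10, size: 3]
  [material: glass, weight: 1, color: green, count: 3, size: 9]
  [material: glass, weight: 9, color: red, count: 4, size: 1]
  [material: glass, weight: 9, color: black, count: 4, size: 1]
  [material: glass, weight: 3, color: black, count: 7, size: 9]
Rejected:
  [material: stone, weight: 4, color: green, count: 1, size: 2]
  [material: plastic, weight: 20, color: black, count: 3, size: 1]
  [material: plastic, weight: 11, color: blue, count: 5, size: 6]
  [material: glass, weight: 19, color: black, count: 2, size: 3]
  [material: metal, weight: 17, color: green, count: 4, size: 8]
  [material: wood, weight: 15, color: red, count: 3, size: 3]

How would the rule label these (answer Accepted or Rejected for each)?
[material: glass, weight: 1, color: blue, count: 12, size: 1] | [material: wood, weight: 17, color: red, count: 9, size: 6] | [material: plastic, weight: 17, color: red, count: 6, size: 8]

Accepted, Rejected, Rejected

One predicate separates the groups cleanly: material is glass AND count ≥ 3.
[material: glass, weight: 1, color: blue, count: 12, size: 1]: Accepted (material is glass, count = 12).
[material: wood, weight: 17, color: red, count: 9, size: 6]: Rejected (material is wood, count = 9).
[material: plastic, weight: 17, color: red, count: 6, size: 8]: Rejected (material is plastic, count = 6).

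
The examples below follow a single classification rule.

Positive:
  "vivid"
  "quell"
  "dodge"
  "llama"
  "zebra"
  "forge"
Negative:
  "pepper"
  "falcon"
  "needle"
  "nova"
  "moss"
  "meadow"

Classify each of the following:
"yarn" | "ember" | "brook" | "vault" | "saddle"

The pattern is that an item is 'Positive' exactly when: odd length.

Negative, Positive, Positive, Positive, Negative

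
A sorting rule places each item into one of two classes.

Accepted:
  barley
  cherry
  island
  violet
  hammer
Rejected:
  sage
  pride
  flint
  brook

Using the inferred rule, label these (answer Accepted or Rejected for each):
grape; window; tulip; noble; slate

Every 'Accepted' example satisfies: length 6. None of the 'Rejected' examples do.
grape: Rejected (length 5). window: Accepted (length 6). tulip: Rejected (length 5). noble: Rejected (length 5). slate: Rejected (length 5).

Rejected, Accepted, Rejected, Rejected, Rejected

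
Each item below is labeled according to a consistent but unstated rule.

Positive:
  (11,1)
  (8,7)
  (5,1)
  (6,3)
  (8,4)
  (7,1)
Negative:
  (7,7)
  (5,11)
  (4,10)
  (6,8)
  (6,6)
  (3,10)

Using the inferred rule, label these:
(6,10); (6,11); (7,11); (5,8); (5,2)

A rule that fits every label: first > second — true of each 'Positive' example, false of each 'Negative' one.
(6,10): 6 < 10, does not fit → Negative. (6,11): 6 < 11, does not fit → Negative. (7,11): 7 < 11, does not fit → Negative. (5,8): 5 < 8, does not fit → Negative. (5,2): 5 > 2, has this property → Positive.

Negative, Negative, Negative, Negative, Positive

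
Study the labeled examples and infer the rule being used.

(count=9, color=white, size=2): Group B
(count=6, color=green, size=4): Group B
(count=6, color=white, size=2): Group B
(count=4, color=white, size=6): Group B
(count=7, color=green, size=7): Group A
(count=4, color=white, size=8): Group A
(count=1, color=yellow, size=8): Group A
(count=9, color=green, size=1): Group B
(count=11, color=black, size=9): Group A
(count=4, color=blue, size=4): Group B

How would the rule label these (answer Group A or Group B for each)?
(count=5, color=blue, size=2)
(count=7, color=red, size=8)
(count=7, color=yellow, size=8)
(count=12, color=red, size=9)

The pattern is that an item is 'Group A' exactly when: size ≥ 7.
Group B: (count=5, color=blue, size=2), since size = 2.
Group A: (count=7, color=red, size=8), since size = 8.
Group A: (count=7, color=yellow, size=8), since size = 8.
Group A: (count=12, color=red, size=9), since size = 9.

Group B, Group A, Group A, Group A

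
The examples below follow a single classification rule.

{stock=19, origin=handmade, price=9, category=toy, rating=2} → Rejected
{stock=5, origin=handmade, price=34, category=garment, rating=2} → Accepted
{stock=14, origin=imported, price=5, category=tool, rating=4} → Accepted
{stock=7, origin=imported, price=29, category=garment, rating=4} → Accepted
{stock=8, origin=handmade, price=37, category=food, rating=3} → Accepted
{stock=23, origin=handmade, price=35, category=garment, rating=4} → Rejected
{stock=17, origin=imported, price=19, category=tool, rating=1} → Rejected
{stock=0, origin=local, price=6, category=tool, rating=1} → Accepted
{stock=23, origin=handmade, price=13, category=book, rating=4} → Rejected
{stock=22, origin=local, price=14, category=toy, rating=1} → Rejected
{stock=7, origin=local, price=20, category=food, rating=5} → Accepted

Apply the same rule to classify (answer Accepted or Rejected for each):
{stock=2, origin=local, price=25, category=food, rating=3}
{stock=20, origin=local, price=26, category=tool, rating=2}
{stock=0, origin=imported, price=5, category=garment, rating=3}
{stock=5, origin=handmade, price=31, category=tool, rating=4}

Accepted, Rejected, Accepted, Accepted

Every 'Accepted' example satisfies: stock ≤ 14. None of the 'Rejected' examples do.
{stock=2, origin=local, price=25, category=food, rating=3} — stock = 2, hence Accepted.
{stock=20, origin=local, price=26, category=tool, rating=2} — stock = 20, hence Rejected.
{stock=0, origin=imported, price=5, category=garment, rating=3} — stock = 0, hence Accepted.
{stock=5, origin=handmade, price=31, category=tool, rating=4} — stock = 5, hence Accepted.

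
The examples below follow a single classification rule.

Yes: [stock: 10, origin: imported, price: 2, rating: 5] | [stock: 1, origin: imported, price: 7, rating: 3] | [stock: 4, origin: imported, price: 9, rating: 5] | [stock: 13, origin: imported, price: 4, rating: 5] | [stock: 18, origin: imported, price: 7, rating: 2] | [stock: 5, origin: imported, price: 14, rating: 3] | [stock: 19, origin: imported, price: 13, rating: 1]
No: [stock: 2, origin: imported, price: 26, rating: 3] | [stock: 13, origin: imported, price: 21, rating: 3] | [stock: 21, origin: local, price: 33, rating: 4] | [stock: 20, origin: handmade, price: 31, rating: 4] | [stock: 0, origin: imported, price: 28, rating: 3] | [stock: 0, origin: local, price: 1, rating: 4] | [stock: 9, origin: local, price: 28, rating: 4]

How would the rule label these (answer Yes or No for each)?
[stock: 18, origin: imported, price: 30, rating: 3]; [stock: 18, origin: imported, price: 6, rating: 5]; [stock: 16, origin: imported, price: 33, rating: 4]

The distinguishing property — origin is imported AND price ≤ 14 — holds for all the 'Yes' cases and none of the 'No' cases.
No: [stock: 18, origin: imported, price: 30, rating: 3], since origin is imported, price = 30.
Yes: [stock: 18, origin: imported, price: 6, rating: 5], since origin is imported, price = 6.
No: [stock: 16, origin: imported, price: 33, rating: 4], since origin is imported, price = 33.

No, Yes, No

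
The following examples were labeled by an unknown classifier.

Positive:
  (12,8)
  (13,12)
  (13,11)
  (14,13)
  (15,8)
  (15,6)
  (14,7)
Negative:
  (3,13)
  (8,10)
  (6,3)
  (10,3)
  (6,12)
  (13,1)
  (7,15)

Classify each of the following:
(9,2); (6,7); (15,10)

Negative, Negative, Positive

A rule that fits every label: first > second AND sum ≥ 16 — true of each 'Positive' example, false of each 'Negative' one.
(9,2) → 9 > 2, 9+2 = 11 → Negative.
(6,7) → 6 < 7, 6+7 = 13 → Negative.
(15,10) → 15 > 10, 15+10 = 25 → Positive.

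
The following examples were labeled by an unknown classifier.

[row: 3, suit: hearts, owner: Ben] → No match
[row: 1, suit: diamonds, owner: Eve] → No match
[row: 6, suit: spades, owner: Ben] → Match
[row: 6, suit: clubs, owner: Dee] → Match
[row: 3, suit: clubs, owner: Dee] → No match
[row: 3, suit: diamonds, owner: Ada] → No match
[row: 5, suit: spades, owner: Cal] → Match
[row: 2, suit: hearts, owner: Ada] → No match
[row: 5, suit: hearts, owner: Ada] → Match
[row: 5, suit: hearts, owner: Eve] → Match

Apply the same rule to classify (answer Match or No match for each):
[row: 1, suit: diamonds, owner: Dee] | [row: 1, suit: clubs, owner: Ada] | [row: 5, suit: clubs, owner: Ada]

No match, No match, Match

A rule that fits every label: row ≥ 5 — true of each 'Match' example, false of each 'No match' one.
No match: [row: 1, suit: diamonds, owner: Dee], since row = 1.
No match: [row: 1, suit: clubs, owner: Ada], since row = 1.
Match: [row: 5, suit: clubs, owner: Ada], since row = 5.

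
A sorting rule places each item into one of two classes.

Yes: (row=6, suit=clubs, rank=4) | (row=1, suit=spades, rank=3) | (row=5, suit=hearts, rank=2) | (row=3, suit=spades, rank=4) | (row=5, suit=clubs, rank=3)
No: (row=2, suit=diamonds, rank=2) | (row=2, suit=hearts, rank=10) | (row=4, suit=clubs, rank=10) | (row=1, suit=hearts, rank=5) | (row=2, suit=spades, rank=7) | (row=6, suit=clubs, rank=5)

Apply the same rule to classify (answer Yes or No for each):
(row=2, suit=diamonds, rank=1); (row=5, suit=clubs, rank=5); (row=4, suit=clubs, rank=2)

The rule appears to be: row ≠ 2 AND rank ≤ 4.

No, No, Yes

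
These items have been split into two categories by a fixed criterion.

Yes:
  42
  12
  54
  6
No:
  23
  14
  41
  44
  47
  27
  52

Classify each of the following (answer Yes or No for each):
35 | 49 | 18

No, No, Yes

Comparing the two groups points to one rule — multiple of 6.
35 — 35 = 6·5 + 5, hence No.
49 — 49 = 6·8 + 1, hence No.
18 — 18 = 6·3, hence Yes.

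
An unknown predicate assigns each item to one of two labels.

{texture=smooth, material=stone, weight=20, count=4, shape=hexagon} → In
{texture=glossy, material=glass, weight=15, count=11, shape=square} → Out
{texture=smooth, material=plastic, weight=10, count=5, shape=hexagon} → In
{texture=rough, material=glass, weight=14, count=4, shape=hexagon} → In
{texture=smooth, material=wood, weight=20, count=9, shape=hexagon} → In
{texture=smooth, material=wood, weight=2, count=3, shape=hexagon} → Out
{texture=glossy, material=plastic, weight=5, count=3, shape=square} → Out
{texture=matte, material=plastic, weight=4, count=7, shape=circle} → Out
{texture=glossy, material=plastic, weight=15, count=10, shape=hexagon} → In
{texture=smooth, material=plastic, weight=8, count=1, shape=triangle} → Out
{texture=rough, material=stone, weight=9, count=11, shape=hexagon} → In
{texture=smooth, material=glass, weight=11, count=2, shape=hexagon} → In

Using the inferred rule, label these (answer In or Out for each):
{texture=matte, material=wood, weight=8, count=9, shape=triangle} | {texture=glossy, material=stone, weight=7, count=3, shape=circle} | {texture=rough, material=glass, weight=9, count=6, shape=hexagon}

Out, Out, In

The distinguishing property — shape is hexagon AND weight ≥ 4 — holds for all the 'In' cases and none of the 'Out' cases.
{texture=matte, material=wood, weight=8, count=9, shape=triangle}: Out (shape is triangle, weight = 8).
{texture=glossy, material=stone, weight=7, count=3, shape=circle}: Out (shape is circle, weight = 7).
{texture=rough, material=glass, weight=9, count=6, shape=hexagon}: In (shape is hexagon, weight = 9).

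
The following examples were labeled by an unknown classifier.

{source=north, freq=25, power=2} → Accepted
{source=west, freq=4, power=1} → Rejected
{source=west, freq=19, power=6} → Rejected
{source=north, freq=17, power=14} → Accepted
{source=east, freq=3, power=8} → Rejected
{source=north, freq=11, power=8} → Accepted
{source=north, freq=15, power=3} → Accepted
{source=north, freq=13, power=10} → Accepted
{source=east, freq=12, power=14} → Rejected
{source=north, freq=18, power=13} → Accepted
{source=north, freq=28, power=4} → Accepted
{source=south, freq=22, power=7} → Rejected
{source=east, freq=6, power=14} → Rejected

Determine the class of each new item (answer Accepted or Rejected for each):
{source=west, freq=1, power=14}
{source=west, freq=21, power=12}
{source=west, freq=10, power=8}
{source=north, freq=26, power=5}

Rejected, Rejected, Rejected, Accepted

The pattern is that an item is 'Accepted' exactly when: source is north.
Rejected: {source=west, freq=1, power=14}, since source is west. Rejected: {source=west, freq=21, power=12}, since source is west. Rejected: {source=west, freq=10, power=8}, since source is west. Accepted: {source=north, freq=26, power=5}, since source is north.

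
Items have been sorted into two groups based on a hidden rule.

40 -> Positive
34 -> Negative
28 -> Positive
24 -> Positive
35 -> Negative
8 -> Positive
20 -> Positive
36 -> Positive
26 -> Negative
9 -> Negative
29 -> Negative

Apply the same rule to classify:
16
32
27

Positive, Positive, Negative

All 'Positive' examples share one property — multiple of 4 — and every 'Negative' example lacks it.
16: Positive (16 = 4·4). 32: Positive (32 = 4·8). 27: Negative (27 = 4·6 + 3).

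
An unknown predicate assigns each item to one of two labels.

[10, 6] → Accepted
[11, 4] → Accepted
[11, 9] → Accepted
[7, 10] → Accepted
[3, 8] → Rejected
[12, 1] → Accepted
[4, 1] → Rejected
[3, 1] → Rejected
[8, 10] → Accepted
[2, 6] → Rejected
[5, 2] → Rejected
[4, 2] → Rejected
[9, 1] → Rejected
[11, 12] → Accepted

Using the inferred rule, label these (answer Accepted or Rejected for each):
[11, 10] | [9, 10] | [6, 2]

Accepted, Accepted, Rejected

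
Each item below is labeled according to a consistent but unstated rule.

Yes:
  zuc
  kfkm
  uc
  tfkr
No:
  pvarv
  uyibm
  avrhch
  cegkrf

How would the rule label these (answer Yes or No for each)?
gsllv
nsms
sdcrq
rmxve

No, Yes, No, No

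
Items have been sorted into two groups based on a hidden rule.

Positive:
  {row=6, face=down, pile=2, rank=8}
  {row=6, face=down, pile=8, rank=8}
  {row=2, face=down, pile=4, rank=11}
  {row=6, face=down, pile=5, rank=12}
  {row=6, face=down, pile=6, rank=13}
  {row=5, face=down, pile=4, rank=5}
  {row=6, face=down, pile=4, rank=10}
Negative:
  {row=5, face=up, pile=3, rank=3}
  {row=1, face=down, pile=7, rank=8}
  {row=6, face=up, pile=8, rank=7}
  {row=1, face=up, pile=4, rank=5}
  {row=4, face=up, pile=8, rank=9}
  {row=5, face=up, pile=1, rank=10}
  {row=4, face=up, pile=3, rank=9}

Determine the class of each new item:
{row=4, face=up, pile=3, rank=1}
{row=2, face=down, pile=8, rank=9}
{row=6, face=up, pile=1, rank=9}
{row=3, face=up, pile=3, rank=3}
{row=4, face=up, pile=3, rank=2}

Negative, Positive, Negative, Negative, Negative

The simplest hypothesis consistent with all the labels is: face is down AND row ≥ 2.
Negative: {row=4, face=up, pile=3, rank=1}, since face is up, row = 4.
Positive: {row=2, face=down, pile=8, rank=9}, since face is down, row = 2.
Negative: {row=6, face=up, pile=1, rank=9}, since face is up, row = 6.
Negative: {row=3, face=up, pile=3, rank=3}, since face is up, row = 3.
Negative: {row=4, face=up, pile=3, rank=2}, since face is up, row = 4.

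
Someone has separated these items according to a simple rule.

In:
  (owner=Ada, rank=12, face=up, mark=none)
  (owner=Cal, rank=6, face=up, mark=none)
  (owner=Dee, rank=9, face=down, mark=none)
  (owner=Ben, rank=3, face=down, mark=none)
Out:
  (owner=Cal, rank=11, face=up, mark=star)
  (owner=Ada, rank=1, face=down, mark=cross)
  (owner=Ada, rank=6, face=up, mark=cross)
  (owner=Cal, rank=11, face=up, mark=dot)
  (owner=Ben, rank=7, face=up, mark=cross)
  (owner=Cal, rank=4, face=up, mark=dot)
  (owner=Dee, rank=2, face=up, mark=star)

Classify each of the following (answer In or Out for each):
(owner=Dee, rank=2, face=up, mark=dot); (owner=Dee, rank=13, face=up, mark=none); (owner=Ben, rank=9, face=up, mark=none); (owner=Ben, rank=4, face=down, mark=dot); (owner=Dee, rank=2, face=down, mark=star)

Out, In, In, Out, Out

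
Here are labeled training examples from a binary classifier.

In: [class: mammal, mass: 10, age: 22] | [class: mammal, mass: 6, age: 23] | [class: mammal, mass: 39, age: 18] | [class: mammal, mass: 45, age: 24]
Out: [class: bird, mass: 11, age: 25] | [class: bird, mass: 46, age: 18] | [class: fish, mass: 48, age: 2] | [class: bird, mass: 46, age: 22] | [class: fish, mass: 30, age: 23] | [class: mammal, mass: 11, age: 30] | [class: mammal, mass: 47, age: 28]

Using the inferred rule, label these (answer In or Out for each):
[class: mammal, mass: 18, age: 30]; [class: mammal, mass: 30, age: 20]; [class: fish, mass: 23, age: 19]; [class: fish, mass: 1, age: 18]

Every 'In' example satisfies: class is mammal AND age ≤ 24. None of the 'Out' examples do.

Out, In, Out, Out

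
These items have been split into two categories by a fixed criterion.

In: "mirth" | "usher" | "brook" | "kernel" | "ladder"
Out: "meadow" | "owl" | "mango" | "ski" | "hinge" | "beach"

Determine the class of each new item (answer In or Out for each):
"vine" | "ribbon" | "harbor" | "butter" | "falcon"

Comparing the two groups points to one rule — contains 'r'.
"vine": Out (no 'r').
"ribbon": In (has 'r').
"harbor": In (has 'r').
"butter": In (has 'r').
"falcon": Out (no 'r').

Out, In, In, In, Out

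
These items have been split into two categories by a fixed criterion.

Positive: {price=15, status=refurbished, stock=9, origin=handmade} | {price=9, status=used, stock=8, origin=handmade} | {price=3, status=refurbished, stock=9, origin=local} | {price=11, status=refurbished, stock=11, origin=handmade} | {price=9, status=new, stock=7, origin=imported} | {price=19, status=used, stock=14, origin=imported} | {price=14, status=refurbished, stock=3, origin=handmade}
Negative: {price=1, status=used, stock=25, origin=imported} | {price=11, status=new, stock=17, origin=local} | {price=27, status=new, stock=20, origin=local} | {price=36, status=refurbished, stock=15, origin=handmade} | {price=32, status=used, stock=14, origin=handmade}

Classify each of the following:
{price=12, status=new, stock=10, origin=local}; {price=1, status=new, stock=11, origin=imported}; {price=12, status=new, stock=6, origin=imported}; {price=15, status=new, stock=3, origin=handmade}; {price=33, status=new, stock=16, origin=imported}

Positive, Positive, Positive, Positive, Negative

The common property of the 'Positive' items is: price ≤ 19 AND stock ≤ 14. No 'Negative' item has it.
Positive: {price=12, status=new, stock=10, origin=local}, since price = 12, stock = 10.
Positive: {price=1, status=new, stock=11, origin=imported}, since price = 1, stock = 11.
Positive: {price=12, status=new, stock=6, origin=imported}, since price = 12, stock = 6.
Positive: {price=15, status=new, stock=3, origin=handmade}, since price = 15, stock = 3.
Negative: {price=33, status=new, stock=16, origin=imported}, since price = 33, stock = 16.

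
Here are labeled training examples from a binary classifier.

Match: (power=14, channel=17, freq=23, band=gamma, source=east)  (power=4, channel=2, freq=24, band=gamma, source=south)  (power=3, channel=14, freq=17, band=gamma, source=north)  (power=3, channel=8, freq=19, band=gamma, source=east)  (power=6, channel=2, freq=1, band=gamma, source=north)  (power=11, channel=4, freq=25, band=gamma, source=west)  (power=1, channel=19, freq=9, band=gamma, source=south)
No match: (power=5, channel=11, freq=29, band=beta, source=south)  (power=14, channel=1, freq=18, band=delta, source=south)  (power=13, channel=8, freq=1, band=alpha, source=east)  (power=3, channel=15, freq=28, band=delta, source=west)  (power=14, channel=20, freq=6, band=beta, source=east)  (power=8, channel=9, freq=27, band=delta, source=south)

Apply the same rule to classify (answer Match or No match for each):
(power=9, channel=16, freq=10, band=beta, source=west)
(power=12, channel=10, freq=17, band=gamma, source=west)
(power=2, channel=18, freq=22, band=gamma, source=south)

One predicate separates the groups cleanly: band is gamma.

No match, Match, Match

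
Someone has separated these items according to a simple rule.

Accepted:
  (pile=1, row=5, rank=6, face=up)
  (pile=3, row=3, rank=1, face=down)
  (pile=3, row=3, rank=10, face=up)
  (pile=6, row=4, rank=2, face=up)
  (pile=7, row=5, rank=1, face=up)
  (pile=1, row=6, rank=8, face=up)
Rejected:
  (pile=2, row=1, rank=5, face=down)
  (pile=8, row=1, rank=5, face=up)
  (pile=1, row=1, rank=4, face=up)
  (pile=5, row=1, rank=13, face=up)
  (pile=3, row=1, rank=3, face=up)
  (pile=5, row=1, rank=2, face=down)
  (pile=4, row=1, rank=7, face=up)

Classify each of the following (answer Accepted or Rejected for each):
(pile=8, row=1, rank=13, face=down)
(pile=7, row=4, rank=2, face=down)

One predicate separates the groups cleanly: row ≥ 3.
(pile=8, row=1, rank=13, face=down): row = 1, doesn't qualify → Rejected. (pile=7, row=4, rank=2, face=down): row = 4, meets the rule → Accepted.

Rejected, Accepted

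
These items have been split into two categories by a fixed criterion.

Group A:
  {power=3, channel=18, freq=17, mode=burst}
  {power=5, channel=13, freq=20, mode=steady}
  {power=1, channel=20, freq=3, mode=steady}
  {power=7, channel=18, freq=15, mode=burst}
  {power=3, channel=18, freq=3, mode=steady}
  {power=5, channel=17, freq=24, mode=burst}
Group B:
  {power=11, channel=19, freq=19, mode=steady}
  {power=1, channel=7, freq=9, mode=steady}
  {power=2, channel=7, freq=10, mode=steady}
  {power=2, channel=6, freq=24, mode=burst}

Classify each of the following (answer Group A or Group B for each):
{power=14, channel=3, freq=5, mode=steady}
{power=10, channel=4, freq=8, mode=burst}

A rule that fits every label: power ≤ 7 AND channel ≥ 13 — true of each 'Group A' example, false of each 'Group B' one.
Group B: {power=14, channel=3, freq=5, mode=steady}, since power = 14, channel = 3.
Group B: {power=10, channel=4, freq=8, mode=burst}, since power = 10, channel = 4.

Group B, Group B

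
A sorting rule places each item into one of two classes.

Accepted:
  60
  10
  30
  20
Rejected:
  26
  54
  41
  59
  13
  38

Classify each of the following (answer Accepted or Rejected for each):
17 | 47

Rejected, Rejected

A rule that fits every label: multiple of 5 — true of each 'Accepted' example, false of each 'Rejected' one.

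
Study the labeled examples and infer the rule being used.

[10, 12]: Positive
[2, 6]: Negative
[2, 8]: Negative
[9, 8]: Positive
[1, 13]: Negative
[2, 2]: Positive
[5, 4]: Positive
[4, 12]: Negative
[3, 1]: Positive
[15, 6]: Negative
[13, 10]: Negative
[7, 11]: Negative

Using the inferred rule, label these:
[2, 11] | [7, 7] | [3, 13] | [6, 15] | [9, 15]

The classifier is using: |first − second| ≤ 2.

Negative, Positive, Negative, Negative, Negative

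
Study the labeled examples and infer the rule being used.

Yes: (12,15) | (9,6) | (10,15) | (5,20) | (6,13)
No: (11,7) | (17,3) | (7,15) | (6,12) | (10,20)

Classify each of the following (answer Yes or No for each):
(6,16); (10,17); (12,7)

No, Yes, Yes

Checking candidate rules against both groups, what survives is: sum is odd.
(6,16) — 6+16 = 22, hence No.
(10,17) — 10+17 = 27, hence Yes.
(12,7) — 12+7 = 19, hence Yes.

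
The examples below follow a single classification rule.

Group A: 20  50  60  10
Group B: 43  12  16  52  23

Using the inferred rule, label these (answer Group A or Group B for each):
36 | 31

Group B, Group B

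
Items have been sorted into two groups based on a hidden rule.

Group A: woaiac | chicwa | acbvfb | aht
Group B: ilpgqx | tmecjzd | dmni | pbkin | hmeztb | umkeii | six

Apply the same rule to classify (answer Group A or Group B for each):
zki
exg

The classifier is using: contains 'a'.
Group B: zki, since no 'a'. Group B: exg, since no 'a'.

Group B, Group B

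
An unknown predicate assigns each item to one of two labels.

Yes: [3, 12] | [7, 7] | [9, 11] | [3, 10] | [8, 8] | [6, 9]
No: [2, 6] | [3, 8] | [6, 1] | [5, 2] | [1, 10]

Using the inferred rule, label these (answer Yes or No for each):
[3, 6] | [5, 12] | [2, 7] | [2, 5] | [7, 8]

No, Yes, No, No, Yes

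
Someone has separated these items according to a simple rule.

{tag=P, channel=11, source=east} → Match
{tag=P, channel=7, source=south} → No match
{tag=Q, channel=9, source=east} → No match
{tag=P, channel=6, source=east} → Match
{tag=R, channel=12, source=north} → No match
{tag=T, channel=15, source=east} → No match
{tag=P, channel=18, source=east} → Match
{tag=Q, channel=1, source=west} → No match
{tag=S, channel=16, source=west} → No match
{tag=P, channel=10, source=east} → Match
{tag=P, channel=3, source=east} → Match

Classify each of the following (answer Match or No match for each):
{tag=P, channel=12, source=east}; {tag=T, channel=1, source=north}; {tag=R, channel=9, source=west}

Match, No match, No match

Rule: source is east AND tag is P. This holds for each 'Match' example and fails for each 'No match' one.
Match: {tag=P, channel=12, source=east}, since source is east, tag is P.
No match: {tag=T, channel=1, source=north}, since source is north, tag is T.
No match: {tag=R, channel=9, source=west}, since source is west, tag is R.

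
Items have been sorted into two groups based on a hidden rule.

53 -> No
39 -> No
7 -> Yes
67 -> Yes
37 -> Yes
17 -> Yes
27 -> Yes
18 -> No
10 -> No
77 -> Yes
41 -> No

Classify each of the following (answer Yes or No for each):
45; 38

No, No

'Yes' ⟺ ends in digit 7.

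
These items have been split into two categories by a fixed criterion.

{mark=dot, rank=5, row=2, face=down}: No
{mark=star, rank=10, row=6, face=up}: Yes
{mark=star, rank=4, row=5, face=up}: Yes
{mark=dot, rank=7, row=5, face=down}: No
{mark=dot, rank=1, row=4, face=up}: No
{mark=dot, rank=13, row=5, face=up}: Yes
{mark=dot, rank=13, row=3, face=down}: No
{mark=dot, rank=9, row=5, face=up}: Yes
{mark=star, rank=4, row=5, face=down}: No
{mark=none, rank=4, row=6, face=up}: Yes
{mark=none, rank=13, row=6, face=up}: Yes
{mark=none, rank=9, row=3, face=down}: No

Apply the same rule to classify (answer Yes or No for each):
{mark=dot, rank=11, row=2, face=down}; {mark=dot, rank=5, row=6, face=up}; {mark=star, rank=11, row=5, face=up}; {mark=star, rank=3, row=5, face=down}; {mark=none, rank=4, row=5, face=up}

'Yes' ⟺ face is up AND row ≥ 5.

No, Yes, Yes, No, Yes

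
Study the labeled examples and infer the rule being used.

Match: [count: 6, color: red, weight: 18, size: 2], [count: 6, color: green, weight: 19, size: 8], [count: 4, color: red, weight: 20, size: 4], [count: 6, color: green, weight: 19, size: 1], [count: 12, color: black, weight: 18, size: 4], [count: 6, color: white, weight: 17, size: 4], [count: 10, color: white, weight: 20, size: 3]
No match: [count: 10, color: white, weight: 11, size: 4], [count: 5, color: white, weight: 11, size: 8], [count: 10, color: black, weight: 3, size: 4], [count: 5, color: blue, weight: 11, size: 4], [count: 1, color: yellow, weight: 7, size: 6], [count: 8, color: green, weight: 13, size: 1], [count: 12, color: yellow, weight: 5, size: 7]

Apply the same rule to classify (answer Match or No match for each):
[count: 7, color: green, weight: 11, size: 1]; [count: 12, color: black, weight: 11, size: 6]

A rule that fits every label: weight ≥ 17 — true of each 'Match' example, false of each 'No match' one.
[count: 7, color: green, weight: 11, size: 1]: weight = 11, does not fit → No match. [count: 12, color: black, weight: 11, size: 6]: weight = 11, does not fit → No match.

No match, No match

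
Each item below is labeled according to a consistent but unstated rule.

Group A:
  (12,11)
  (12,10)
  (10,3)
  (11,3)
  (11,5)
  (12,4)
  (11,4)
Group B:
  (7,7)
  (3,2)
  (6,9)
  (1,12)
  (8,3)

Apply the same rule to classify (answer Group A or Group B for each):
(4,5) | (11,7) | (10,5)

The classifier is using: first ≥ 9.
Group B: (4,5), since first 4.
Group A: (11,7), since first 11.
Group A: (10,5), since first 10.

Group B, Group A, Group A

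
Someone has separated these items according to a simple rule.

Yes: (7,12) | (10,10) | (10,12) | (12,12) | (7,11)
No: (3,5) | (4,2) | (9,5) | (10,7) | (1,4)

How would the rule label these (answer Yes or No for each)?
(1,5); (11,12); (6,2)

No, Yes, No

All 'Yes' examples share one property — sum ≥ 18 — and every 'No' example lacks it.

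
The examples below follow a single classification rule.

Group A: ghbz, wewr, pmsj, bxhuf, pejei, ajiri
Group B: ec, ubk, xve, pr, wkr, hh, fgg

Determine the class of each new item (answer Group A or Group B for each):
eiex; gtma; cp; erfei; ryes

Group A, Group A, Group B, Group A, Group A

A rule that fits every label: length ≥ 4 — true of each 'Group A' example, false of each 'Group B' one.
Group A: eiex, since length 4. Group A: gtma, since length 4. Group B: cp, since length 2. Group A: erfei, since length 5. Group A: ryes, since length 4.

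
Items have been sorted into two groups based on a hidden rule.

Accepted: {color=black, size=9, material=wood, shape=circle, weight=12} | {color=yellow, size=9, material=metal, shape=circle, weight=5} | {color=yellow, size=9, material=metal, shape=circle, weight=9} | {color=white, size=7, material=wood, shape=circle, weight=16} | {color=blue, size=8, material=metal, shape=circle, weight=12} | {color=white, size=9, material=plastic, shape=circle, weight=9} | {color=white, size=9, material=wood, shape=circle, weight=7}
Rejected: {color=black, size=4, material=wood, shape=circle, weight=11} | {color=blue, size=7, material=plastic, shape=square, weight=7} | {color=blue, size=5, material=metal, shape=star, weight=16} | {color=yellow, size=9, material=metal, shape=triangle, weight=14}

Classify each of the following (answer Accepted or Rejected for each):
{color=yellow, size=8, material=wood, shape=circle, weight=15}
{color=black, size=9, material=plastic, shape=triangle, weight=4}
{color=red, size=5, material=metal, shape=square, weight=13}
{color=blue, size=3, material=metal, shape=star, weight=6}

Accepted, Rejected, Rejected, Rejected

All 'Accepted' examples share one property — shape is circle AND size ≥ 5 — and every 'Rejected' example lacks it.
{color=yellow, size=8, material=wood, shape=circle, weight=15}: shape is circle, size = 8 — passes, so Accepted. {color=black, size=9, material=plastic, shape=triangle, weight=4}: shape is triangle, size = 9 — does not pass, so Rejected. {color=red, size=5, material=metal, shape=square, weight=13}: shape is square, size = 5 — does not pass, so Rejected. {color=blue, size=3, material=metal, shape=star, weight=6}: shape is star, size = 3 — does not pass, so Rejected.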